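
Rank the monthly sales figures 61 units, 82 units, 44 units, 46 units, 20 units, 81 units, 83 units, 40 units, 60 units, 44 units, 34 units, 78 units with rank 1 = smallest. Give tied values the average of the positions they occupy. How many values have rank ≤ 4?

Sorted (ascending): 20, 34, 40, 44, 44, 46, 60, 61, 78, 81, 82, 83
The 2 values of 44 occupy positions 4–5 → average rank (4+5)/2 = 4.5.
Ranks ≤ 4: {1, 2, 3} → 3 values.

3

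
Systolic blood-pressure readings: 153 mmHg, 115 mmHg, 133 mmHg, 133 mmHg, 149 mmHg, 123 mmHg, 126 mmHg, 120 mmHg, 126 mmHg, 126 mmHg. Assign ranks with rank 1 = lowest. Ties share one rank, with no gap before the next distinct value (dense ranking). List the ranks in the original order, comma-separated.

Sorted (ascending): 115, 120, 123, 126, 126, 126, 133, 133, 149, 153
The 3 values of 126 share dense rank 4.
The 2 values of 133 share dense rank 5.
Remaining distinct values take the next consecutive integers.

7, 1, 5, 5, 6, 3, 4, 2, 4, 4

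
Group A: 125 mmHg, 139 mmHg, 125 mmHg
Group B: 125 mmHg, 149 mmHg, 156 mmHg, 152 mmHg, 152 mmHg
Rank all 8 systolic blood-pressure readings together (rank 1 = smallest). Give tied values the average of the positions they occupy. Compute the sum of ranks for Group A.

Sorted (ascending): 125, 125, 125, 139, 149, 152, 152, 156
The 3 values of 125 occupy positions 1–3 → average rank 2.
The 2 values of 152 occupy positions 6–7 → average rank (6+7)/2 = 6.5.
Group A values → pooled ranks: 125→2, 139→4, 125→2
Rank sum = 2 + 4 + 2 = 8

8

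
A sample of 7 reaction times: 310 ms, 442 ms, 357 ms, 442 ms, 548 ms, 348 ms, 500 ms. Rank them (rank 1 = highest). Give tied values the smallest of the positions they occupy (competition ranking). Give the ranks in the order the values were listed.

7, 3, 5, 3, 1, 6, 2

Sorted (descending): 548, 500, 442, 442, 357, 348, 310
The 2 values of 442 occupy positions 3–4 → each gets rank 3.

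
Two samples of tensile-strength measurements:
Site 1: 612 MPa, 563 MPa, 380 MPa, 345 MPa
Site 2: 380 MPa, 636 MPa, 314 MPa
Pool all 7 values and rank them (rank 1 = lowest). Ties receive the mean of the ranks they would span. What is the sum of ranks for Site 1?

16.5

Sorted (ascending): 314, 345, 380, 380, 563, 612, 636
The 2 values of 380 occupy positions 3–4 → average rank (3+4)/2 = 3.5.
Site 1 values → pooled ranks: 612→6, 563→5, 380→3.5, 345→2
Rank sum = 6 + 5 + 3.5 + 2 = 16.5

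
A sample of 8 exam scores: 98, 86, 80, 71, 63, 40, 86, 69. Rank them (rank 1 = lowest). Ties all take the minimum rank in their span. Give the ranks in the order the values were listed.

Sorted (ascending): 40, 63, 69, 71, 80, 86, 86, 98
The 2 values of 86 occupy positions 6–7 → each gets rank 6.

8, 6, 5, 4, 2, 1, 6, 3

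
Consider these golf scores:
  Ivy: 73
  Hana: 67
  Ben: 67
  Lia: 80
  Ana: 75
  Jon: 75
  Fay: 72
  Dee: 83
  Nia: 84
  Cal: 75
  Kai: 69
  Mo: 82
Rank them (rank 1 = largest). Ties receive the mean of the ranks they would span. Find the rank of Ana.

6

Sorted (descending): 84, 83, 82, 80, 75, 75, 75, 73, 72, 69, 67, 67
The 3 values of 75 occupy positions 5–7 → average rank 6.
The 2 values of 67 occupy positions 11–12 → average rank (11+12)/2 = 11.5.
Ana has value 75 → rank 6.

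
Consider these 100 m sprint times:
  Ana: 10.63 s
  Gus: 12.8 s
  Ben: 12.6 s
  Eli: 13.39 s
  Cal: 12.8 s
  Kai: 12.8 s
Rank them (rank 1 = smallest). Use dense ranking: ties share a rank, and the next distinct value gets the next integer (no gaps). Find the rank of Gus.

3

Sorted (ascending): 10.63, 12.6, 12.8, 12.8, 12.8, 13.39
The 3 values of 12.8 share dense rank 3.
Remaining distinct values take the next consecutive integers.
Gus has value 12.8 s → rank 3.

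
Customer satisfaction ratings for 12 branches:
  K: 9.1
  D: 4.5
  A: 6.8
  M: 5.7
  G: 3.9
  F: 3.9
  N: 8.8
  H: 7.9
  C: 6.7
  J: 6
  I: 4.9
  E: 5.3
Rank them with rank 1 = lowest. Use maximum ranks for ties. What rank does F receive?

Sorted (ascending): 3.9, 3.9, 4.5, 4.9, 5.3, 5.7, 6, 6.7, 6.8, 7.9, 8.8, 9.1
The 2 values of 3.9 occupy positions 1–2 → each gets rank 2.
F has value 3.9 → rank 2.

2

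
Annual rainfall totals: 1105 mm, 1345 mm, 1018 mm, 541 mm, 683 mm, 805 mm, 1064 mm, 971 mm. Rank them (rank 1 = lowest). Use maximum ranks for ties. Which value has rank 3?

Sorted (ascending): 541, 683, 805, 971, 1018, 1064, 1105, 1345
No ties — each value takes its position as its rank.
Rank 3 → value 805.

805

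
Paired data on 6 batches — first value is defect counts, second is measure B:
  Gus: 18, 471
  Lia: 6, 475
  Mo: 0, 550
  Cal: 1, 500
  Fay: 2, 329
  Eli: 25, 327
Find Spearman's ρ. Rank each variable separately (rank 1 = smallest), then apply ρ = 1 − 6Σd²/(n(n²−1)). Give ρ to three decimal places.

-0.829

Ranks of variable 1: 5, 4, 1, 2, 3, 6
Ranks of variable 2: 3, 4, 6, 5, 2, 1
d = r₁ − r₂: 2, 0, -5, -3, 1, 5
d²: 4, 0, 25, 9, 1, 25; Σd² = 64
ρ = 1 − 6·64/(6·35) = 1 − 384/210 = -0.829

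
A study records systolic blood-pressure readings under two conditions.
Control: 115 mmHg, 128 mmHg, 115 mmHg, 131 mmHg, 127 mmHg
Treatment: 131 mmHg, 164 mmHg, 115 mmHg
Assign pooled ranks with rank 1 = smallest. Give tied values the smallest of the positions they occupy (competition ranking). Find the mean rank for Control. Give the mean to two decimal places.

3.40

Sorted (ascending): 115, 115, 115, 127, 128, 131, 131, 164
The 3 values of 115 occupy positions 1–3 → each gets rank 1.
The 2 values of 131 occupy positions 6–7 → each gets rank 6.
Control values → pooled ranks: 115→1, 128→5, 115→1, 131→6, 127→4
Mean rank = (1 + 5 + 1 + 6 + 4) / 5 = 3.40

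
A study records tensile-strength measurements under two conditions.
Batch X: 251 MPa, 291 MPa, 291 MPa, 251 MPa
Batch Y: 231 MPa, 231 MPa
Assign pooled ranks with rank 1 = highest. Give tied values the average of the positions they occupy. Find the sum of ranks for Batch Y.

11

Sorted (descending): 291, 291, 251, 251, 231, 231
The 2 values of 291 occupy positions 1–2 → average rank (1+2)/2 = 1.5.
The 2 values of 251 occupy positions 3–4 → average rank (3+4)/2 = 3.5.
The 2 values of 231 occupy positions 5–6 → average rank (5+6)/2 = 5.5.
Batch Y values → pooled ranks: 231→5.5, 231→5.5
Rank sum = 5.5 + 5.5 = 11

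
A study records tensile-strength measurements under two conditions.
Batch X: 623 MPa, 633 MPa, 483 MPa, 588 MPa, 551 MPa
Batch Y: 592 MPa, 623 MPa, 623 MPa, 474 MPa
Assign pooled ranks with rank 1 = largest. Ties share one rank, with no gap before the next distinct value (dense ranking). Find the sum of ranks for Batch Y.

14

Sorted (descending): 633, 623, 623, 623, 592, 588, 551, 483, 474
The 3 values of 623 share dense rank 2.
Remaining distinct values take the next consecutive integers.
Batch Y values → pooled ranks: 592→3, 623→2, 623→2, 474→7
Rank sum = 3 + 2 + 2 + 7 = 14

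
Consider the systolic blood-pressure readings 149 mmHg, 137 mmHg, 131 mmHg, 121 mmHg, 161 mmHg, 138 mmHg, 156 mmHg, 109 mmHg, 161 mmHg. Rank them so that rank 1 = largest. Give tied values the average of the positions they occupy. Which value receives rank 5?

138

Sorted (descending): 161, 161, 156, 149, 138, 137, 131, 121, 109
The 2 values of 161 occupy positions 1–2 → average rank (1+2)/2 = 1.5.
Rank 5 → value 138.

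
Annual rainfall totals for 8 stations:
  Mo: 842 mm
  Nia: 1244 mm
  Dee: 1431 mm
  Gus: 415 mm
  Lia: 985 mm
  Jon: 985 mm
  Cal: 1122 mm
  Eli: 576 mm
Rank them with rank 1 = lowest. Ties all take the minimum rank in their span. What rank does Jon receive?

4

Sorted (ascending): 415, 576, 842, 985, 985, 1122, 1244, 1431
The 2 values of 985 occupy positions 4–5 → each gets rank 4.
Jon has value 985 mm → rank 4.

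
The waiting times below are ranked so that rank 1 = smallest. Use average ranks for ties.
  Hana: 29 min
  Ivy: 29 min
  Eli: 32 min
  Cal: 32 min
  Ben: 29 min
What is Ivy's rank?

Sorted (ascending): 29, 29, 29, 32, 32
The 3 values of 29 occupy positions 1–3 → average rank 2.
The 2 values of 32 occupy positions 4–5 → average rank (4+5)/2 = 4.5.
Ivy has value 29 min → rank 2.

2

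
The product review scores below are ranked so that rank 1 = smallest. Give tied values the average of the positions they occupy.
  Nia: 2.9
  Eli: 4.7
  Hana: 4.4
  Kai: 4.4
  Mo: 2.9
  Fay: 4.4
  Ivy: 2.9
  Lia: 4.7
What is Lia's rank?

Sorted (ascending): 2.9, 2.9, 2.9, 4.4, 4.4, 4.4, 4.7, 4.7
The 3 values of 2.9 occupy positions 1–3 → average rank 2.
The 3 values of 4.4 occupy positions 4–6 → average rank 5.
The 2 values of 4.7 occupy positions 7–8 → average rank (7+8)/2 = 7.5.
Lia has value 4.7 → rank 7.5.

7.5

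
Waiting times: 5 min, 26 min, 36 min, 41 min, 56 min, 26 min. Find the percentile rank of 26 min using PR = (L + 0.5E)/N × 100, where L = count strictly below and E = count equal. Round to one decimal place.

N = 6.
Strictly below 26: 1. Equal to 26: 2.
PR = (1 + 0.5·2)/6 × 100 = 33.3

33.3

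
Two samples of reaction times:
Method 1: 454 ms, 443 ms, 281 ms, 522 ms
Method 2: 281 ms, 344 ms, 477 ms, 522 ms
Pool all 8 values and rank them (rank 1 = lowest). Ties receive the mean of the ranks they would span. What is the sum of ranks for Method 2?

Sorted (ascending): 281, 281, 344, 443, 454, 477, 522, 522
The 2 values of 281 occupy positions 1–2 → average rank (1+2)/2 = 1.5.
The 2 values of 522 occupy positions 7–8 → average rank (7+8)/2 = 7.5.
Method 2 values → pooled ranks: 281→1.5, 344→3, 477→6, 522→7.5
Rank sum = 1.5 + 3 + 6 + 7.5 = 18

18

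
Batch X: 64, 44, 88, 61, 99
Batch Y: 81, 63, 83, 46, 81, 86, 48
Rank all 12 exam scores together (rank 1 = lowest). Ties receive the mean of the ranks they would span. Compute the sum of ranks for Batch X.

Sorted (ascending): 44, 46, 48, 61, 63, 64, 81, 81, 83, 86, 88, 99
The 2 values of 81 occupy positions 7–8 → average rank (7+8)/2 = 7.5.
Batch X values → pooled ranks: 64→6, 44→1, 88→11, 61→4, 99→12
Rank sum = 6 + 1 + 11 + 4 + 12 = 34

34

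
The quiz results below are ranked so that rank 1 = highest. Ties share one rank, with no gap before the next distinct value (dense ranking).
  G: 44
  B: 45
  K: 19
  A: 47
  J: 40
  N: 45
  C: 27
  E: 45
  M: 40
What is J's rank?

4

Sorted (descending): 47, 45, 45, 45, 44, 40, 40, 27, 19
The 3 values of 45 share dense rank 2.
The 2 values of 40 share dense rank 4.
Remaining distinct values take the next consecutive integers.
J has value 40 → rank 4.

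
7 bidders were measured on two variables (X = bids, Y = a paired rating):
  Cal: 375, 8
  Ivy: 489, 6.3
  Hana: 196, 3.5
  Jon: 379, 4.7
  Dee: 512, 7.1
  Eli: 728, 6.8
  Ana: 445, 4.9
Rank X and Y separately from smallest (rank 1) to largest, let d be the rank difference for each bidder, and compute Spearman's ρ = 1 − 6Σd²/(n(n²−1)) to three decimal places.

0.429

Ranks of variable 1: 2, 5, 1, 3, 6, 7, 4
Ranks of variable 2: 7, 4, 1, 2, 6, 5, 3
d = r₁ − r₂: -5, 1, 0, 1, 0, 2, 1
d²: 25, 1, 0, 1, 0, 4, 1; Σd² = 32
ρ = 1 − 6·32/(7·48) = 1 − 192/336 = 0.429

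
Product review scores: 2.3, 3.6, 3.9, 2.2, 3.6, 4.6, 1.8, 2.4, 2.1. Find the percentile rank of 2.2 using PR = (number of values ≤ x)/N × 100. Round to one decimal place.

33.3

N = 9.
Strictly below 2.2: 2. Equal to 2.2: 1.
PR = 3/9 × 100 = 33.3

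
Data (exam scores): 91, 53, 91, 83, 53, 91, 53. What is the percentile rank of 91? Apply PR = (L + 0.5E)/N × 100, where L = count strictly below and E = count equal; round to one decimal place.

N = 7.
Strictly below 91: 4. Equal to 91: 3.
PR = (4 + 0.5·3)/7 × 100 = 78.6

78.6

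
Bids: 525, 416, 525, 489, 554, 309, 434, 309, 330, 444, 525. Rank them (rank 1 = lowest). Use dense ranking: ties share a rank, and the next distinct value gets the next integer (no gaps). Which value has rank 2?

Sorted (ascending): 309, 309, 330, 416, 434, 444, 489, 525, 525, 525, 554
The 2 values of 309 share dense rank 1.
The 3 values of 525 share dense rank 7.
Remaining distinct values take the next consecutive integers.
Rank 2 → value 330.

330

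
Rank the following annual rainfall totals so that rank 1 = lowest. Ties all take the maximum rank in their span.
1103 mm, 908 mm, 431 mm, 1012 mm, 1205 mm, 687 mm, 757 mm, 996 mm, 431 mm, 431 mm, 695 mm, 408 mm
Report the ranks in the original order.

Sorted (ascending): 408, 431, 431, 431, 687, 695, 757, 908, 996, 1012, 1103, 1205
The 3 values of 431 occupy positions 2–4 → each gets rank 4.

11, 8, 4, 10, 12, 5, 7, 9, 4, 4, 6, 1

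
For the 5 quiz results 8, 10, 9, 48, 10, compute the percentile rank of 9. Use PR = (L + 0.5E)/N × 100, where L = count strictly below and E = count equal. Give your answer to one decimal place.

30.0

N = 5.
Strictly below 9: 1. Equal to 9: 1.
PR = (1 + 0.5·1)/5 × 100 = 30.0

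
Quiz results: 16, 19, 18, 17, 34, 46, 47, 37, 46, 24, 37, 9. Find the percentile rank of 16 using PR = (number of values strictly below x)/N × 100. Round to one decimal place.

N = 12.
Strictly below 16: 1. Equal to 16: 1.
PR = 1/12 × 100 = 8.3

8.3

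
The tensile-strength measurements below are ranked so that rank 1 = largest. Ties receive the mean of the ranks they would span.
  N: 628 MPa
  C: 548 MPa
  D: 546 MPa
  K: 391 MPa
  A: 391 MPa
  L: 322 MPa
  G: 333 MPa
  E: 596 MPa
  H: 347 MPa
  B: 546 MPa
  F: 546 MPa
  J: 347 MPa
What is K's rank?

Sorted (descending): 628, 596, 548, 546, 546, 546, 391, 391, 347, 347, 333, 322
The 3 values of 546 occupy positions 4–6 → average rank 5.
The 2 values of 391 occupy positions 7–8 → average rank (7+8)/2 = 7.5.
The 2 values of 347 occupy positions 9–10 → average rank (9+10)/2 = 9.5.
K has value 391 MPa → rank 7.5.

7.5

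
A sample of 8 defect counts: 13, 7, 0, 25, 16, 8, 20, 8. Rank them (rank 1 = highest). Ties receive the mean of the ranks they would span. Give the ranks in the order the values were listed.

4, 7, 8, 1, 3, 5.5, 2, 5.5

Sorted (descending): 25, 20, 16, 13, 8, 8, 7, 0
The 2 values of 8 occupy positions 5–6 → average rank (5+6)/2 = 5.5.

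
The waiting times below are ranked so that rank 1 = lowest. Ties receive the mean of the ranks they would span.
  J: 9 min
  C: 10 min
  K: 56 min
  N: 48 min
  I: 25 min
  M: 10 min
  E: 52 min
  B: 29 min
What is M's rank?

2.5

Sorted (ascending): 9, 10, 10, 25, 29, 48, 52, 56
The 2 values of 10 occupy positions 2–3 → average rank (2+3)/2 = 2.5.
M has value 10 min → rank 2.5.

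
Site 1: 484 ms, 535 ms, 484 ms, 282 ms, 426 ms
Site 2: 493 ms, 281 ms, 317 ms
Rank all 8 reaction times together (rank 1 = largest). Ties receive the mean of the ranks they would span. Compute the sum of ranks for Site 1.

Sorted (descending): 535, 493, 484, 484, 426, 317, 282, 281
The 2 values of 484 occupy positions 3–4 → average rank (3+4)/2 = 3.5.
Site 1 values → pooled ranks: 484→3.5, 535→1, 484→3.5, 282→7, 426→5
Rank sum = 3.5 + 1 + 3.5 + 7 + 5 = 20

20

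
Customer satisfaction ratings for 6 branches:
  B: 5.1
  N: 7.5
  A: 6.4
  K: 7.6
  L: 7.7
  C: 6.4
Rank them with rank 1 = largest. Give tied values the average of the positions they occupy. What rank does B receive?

6

Sorted (descending): 7.7, 7.6, 7.5, 6.4, 6.4, 5.1
The 2 values of 6.4 occupy positions 4–5 → average rank (4+5)/2 = 4.5.
B has value 5.1 → rank 6.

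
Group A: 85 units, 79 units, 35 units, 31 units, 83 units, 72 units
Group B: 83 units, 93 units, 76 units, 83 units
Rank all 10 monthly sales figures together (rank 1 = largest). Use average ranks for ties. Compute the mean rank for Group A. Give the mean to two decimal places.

6.50

Sorted (descending): 93, 85, 83, 83, 83, 79, 76, 72, 35, 31
The 3 values of 83 occupy positions 3–5 → average rank 4.
Group A values → pooled ranks: 85→2, 79→6, 35→9, 31→10, 83→4, 72→8
Mean rank = (2 + 6 + 9 + 10 + 4 + 8) / 6 = 6.50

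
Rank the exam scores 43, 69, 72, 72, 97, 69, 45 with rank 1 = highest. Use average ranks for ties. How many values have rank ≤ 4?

Sorted (descending): 97, 72, 72, 69, 69, 45, 43
The 2 values of 72 occupy positions 2–3 → average rank (2+3)/2 = 2.5.
The 2 values of 69 occupy positions 4–5 → average rank (4+5)/2 = 4.5.
Ranks ≤ 4: {1, 2.5, 2.5} → 3 values.

3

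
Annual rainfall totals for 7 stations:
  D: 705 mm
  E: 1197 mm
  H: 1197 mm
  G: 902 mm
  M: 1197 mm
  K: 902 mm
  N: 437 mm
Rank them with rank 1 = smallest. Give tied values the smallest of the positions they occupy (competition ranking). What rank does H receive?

Sorted (ascending): 437, 705, 902, 902, 1197, 1197, 1197
The 2 values of 902 occupy positions 3–4 → each gets rank 3.
The 3 values of 1197 occupy positions 5–7 → each gets rank 5.
H has value 1197 mm → rank 5.

5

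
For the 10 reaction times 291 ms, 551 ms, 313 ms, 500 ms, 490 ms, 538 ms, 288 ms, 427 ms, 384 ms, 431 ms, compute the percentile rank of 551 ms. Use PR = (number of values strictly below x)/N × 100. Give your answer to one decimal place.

N = 10.
Strictly below 551: 9. Equal to 551: 1.
PR = 9/10 × 100 = 90.0

90.0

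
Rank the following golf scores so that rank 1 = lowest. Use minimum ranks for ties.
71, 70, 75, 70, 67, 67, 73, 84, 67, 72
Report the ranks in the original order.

Sorted (ascending): 67, 67, 67, 70, 70, 71, 72, 73, 75, 84
The 3 values of 67 occupy positions 1–3 → each gets rank 1.
The 2 values of 70 occupy positions 4–5 → each gets rank 4.

6, 4, 9, 4, 1, 1, 8, 10, 1, 7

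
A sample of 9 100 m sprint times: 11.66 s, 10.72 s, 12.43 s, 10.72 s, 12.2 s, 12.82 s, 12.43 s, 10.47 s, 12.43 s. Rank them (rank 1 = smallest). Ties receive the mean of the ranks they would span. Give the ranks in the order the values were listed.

4, 2.5, 7, 2.5, 5, 9, 7, 1, 7

Sorted (ascending): 10.47, 10.72, 10.72, 11.66, 12.2, 12.43, 12.43, 12.43, 12.82
The 2 values of 10.72 occupy positions 2–3 → average rank (2+3)/2 = 2.5.
The 3 values of 12.43 occupy positions 6–8 → average rank 7.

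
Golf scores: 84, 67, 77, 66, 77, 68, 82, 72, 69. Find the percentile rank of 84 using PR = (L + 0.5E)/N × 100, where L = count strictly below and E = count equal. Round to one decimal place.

94.4

N = 9.
Strictly below 84: 8. Equal to 84: 1.
PR = (8 + 0.5·1)/9 × 100 = 94.4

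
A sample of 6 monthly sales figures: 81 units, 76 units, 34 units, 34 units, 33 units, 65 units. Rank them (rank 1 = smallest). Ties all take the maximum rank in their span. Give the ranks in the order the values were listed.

6, 5, 3, 3, 1, 4

Sorted (ascending): 33, 34, 34, 65, 76, 81
The 2 values of 34 occupy positions 2–3 → each gets rank 3.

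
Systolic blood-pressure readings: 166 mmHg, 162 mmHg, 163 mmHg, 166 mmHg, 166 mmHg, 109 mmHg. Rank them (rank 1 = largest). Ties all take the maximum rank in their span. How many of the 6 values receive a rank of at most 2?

0

Sorted (descending): 166, 166, 166, 163, 162, 109
The 3 values of 166 occupy positions 1–3 → each gets rank 3.
Ranks ≤ 2: {} → 0 values.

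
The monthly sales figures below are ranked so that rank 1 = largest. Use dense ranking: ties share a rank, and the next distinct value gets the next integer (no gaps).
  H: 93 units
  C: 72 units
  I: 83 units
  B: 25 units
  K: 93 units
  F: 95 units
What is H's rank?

Sorted (descending): 95, 93, 93, 83, 72, 25
The 2 values of 93 share dense rank 2.
Remaining distinct values take the next consecutive integers.
H has value 93 units → rank 2.

2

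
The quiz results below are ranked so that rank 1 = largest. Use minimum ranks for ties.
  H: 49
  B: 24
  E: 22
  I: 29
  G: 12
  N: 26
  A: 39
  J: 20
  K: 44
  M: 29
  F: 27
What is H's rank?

1

Sorted (descending): 49, 44, 39, 29, 29, 27, 26, 24, 22, 20, 12
The 2 values of 29 occupy positions 4–5 → each gets rank 4.
H has value 49 → rank 1.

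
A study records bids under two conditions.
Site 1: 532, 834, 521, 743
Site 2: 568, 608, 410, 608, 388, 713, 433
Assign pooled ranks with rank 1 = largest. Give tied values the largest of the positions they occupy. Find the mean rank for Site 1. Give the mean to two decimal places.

4.50

Sorted (descending): 834, 743, 713, 608, 608, 568, 532, 521, 433, 410, 388
The 2 values of 608 occupy positions 4–5 → each gets rank 5.
Site 1 values → pooled ranks: 532→7, 834→1, 521→8, 743→2
Mean rank = (7 + 1 + 8 + 2) / 4 = 4.50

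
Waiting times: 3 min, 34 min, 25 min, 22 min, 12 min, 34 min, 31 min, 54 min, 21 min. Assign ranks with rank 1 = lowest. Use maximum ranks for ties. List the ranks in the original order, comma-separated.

Sorted (ascending): 3, 12, 21, 22, 25, 31, 34, 34, 54
The 2 values of 34 occupy positions 7–8 → each gets rank 8.

1, 8, 5, 4, 2, 8, 6, 9, 3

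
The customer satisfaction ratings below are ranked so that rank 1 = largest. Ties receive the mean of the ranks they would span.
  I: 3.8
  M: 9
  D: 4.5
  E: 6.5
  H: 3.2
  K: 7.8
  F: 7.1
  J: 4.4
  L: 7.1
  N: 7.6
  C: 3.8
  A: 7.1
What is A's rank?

5

Sorted (descending): 9, 7.8, 7.6, 7.1, 7.1, 7.1, 6.5, 4.5, 4.4, 3.8, 3.8, 3.2
The 3 values of 7.1 occupy positions 4–6 → average rank 5.
The 2 values of 3.8 occupy positions 10–11 → average rank (10+11)/2 = 10.5.
A has value 7.1 → rank 5.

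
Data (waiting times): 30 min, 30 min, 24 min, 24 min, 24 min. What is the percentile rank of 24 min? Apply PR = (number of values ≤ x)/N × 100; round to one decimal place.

N = 5.
Strictly below 24: 0. Equal to 24: 3.
PR = 3/5 × 100 = 60.0

60.0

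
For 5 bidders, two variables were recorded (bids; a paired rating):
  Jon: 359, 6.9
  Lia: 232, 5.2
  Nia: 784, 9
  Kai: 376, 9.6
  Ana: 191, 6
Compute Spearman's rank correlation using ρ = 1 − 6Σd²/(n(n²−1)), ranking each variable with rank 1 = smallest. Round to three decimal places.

Ranks of variable 1: 3, 2, 5, 4, 1
Ranks of variable 2: 3, 1, 4, 5, 2
d = r₁ − r₂: 0, 1, 1, -1, -1
d²: 0, 1, 1, 1, 1; Σd² = 4
ρ = 1 − 6·4/(5·24) = 1 − 24/120 = 0.800

0.800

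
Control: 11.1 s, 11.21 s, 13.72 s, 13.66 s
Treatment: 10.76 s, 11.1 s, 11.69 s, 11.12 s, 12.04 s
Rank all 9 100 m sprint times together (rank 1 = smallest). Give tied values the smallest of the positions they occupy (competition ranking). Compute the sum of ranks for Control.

Sorted (ascending): 10.76, 11.1, 11.1, 11.12, 11.21, 11.69, 12.04, 13.66, 13.72
The 2 values of 11.1 occupy positions 2–3 → each gets rank 2.
Control values → pooled ranks: 11.1→2, 11.21→5, 13.72→9, 13.66→8
Rank sum = 2 + 5 + 9 + 8 = 24

24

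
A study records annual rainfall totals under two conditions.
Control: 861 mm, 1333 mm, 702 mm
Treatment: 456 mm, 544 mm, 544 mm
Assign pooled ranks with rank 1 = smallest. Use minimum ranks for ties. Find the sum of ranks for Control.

15

Sorted (ascending): 456, 544, 544, 702, 861, 1333
The 2 values of 544 occupy positions 2–3 → each gets rank 2.
Control values → pooled ranks: 861→5, 1333→6, 702→4
Rank sum = 5 + 6 + 4 = 15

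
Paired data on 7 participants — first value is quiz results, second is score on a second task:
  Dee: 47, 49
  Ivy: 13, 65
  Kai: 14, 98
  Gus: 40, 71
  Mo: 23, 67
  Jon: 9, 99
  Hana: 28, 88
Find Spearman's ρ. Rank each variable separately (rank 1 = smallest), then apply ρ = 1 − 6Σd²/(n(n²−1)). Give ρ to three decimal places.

Ranks of variable 1: 7, 2, 3, 6, 4, 1, 5
Ranks of variable 2: 1, 2, 6, 4, 3, 7, 5
d = r₁ − r₂: 6, 0, -3, 2, 1, -6, 0
d²: 36, 0, 9, 4, 1, 36, 0; Σd² = 86
ρ = 1 − 6·86/(7·48) = 1 − 516/336 = -0.536

-0.536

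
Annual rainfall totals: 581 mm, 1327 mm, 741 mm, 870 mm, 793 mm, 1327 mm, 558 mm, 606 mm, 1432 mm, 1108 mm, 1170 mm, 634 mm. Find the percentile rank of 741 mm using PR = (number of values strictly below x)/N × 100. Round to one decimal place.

33.3

N = 12.
Strictly below 741: 4. Equal to 741: 1.
PR = 4/12 × 100 = 33.3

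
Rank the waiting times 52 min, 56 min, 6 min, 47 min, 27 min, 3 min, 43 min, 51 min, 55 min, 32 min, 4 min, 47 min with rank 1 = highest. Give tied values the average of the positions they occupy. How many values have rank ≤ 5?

Sorted (descending): 56, 55, 52, 51, 47, 47, 43, 32, 27, 6, 4, 3
The 2 values of 47 occupy positions 5–6 → average rank (5+6)/2 = 5.5.
Ranks ≤ 5: {1, 2, 3, 4} → 4 values.

4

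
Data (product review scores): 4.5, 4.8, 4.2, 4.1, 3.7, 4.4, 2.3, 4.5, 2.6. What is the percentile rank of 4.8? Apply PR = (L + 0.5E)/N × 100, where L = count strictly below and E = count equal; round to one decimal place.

94.4

N = 9.
Strictly below 4.8: 8. Equal to 4.8: 1.
PR = (8 + 0.5·1)/9 × 100 = 94.4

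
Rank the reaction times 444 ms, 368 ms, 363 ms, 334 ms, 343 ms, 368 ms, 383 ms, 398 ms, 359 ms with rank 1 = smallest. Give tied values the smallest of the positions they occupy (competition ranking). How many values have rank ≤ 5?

Sorted (ascending): 334, 343, 359, 363, 368, 368, 383, 398, 444
The 2 values of 368 occupy positions 5–6 → each gets rank 5.
Ranks ≤ 5: {1, 2, 3, 4, 5, 5} → 6 values.

6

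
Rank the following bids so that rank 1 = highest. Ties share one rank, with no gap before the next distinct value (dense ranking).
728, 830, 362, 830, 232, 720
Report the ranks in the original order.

2, 1, 4, 1, 5, 3

Sorted (descending): 830, 830, 728, 720, 362, 232
The 2 values of 830 share dense rank 1.
Remaining distinct values take the next consecutive integers.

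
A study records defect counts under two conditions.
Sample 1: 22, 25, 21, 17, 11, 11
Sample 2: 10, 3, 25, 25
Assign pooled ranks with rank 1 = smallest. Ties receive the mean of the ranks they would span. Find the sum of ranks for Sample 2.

Sorted (ascending): 3, 10, 11, 11, 17, 21, 22, 25, 25, 25
The 2 values of 11 occupy positions 3–4 → average rank (3+4)/2 = 3.5.
The 3 values of 25 occupy positions 8–10 → average rank 9.
Sample 2 values → pooled ranks: 10→2, 3→1, 25→9, 25→9
Rank sum = 2 + 1 + 9 + 9 = 21

21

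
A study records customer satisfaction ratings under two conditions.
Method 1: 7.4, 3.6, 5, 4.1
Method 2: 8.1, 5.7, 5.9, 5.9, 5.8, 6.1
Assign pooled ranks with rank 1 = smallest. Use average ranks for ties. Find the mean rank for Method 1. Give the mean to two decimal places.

Sorted (ascending): 3.6, 4.1, 5, 5.7, 5.8, 5.9, 5.9, 6.1, 7.4, 8.1
The 2 values of 5.9 occupy positions 6–7 → average rank (6+7)/2 = 6.5.
Method 1 values → pooled ranks: 7.4→9, 3.6→1, 5→3, 4.1→2
Mean rank = (9 + 1 + 3 + 2) / 4 = 3.75

3.75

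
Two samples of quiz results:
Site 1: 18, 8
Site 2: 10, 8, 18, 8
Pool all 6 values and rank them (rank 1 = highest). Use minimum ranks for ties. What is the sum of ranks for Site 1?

Sorted (descending): 18, 18, 10, 8, 8, 8
The 2 values of 18 occupy positions 1–2 → each gets rank 1.
The 3 values of 8 occupy positions 4–6 → each gets rank 4.
Site 1 values → pooled ranks: 18→1, 8→4
Rank sum = 1 + 4 = 5

5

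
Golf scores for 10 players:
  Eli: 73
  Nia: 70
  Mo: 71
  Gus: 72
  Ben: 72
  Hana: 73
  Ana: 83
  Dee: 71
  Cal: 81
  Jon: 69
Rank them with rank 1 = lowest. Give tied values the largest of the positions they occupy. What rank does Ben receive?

Sorted (ascending): 69, 70, 71, 71, 72, 72, 73, 73, 81, 83
The 2 values of 71 occupy positions 3–4 → each gets rank 4.
The 2 values of 72 occupy positions 5–6 → each gets rank 6.
The 2 values of 73 occupy positions 7–8 → each gets rank 8.
Ben has value 72 → rank 6.

6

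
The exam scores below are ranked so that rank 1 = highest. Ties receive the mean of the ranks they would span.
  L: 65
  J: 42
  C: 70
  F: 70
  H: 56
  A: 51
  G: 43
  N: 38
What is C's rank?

Sorted (descending): 70, 70, 65, 56, 51, 43, 42, 38
The 2 values of 70 occupy positions 1–2 → average rank (1+2)/2 = 1.5.
C has value 70 → rank 1.5.

1.5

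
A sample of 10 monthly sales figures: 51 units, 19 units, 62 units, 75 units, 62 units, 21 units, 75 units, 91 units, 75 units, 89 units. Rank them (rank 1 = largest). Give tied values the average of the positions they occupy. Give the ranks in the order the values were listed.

Sorted (descending): 91, 89, 75, 75, 75, 62, 62, 51, 21, 19
The 3 values of 75 occupy positions 3–5 → average rank 4.
The 2 values of 62 occupy positions 6–7 → average rank (6+7)/2 = 6.5.

8, 10, 6.5, 4, 6.5, 9, 4, 1, 4, 2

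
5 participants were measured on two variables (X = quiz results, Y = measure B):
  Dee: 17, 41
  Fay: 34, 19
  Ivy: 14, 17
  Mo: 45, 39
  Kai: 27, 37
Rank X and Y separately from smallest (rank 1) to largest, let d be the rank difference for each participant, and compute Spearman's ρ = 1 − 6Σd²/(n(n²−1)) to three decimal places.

Ranks of variable 1: 2, 4, 1, 5, 3
Ranks of variable 2: 5, 2, 1, 4, 3
d = r₁ − r₂: -3, 2, 0, 1, 0
d²: 9, 4, 0, 1, 0; Σd² = 14
ρ = 1 − 6·14/(5·24) = 1 − 84/120 = 0.300

0.300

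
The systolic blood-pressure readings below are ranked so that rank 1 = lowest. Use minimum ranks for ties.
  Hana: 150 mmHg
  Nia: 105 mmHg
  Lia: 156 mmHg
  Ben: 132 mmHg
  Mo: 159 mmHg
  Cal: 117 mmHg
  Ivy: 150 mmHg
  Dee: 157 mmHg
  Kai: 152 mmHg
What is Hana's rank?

4

Sorted (ascending): 105, 117, 132, 150, 150, 152, 156, 157, 159
The 2 values of 150 occupy positions 4–5 → each gets rank 4.
Hana has value 150 mmHg → rank 4.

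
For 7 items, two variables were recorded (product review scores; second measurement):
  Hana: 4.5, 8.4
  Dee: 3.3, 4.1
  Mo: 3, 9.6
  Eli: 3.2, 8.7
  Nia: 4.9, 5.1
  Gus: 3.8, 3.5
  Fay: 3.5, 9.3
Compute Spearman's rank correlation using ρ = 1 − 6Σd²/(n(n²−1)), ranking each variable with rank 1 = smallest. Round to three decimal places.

-0.536

Ranks of variable 1: 6, 3, 1, 2, 7, 5, 4
Ranks of variable 2: 4, 2, 7, 5, 3, 1, 6
d = r₁ − r₂: 2, 1, -6, -3, 4, 4, -2
d²: 4, 1, 36, 9, 16, 16, 4; Σd² = 86
ρ = 1 − 6·86/(7·48) = 1 − 516/336 = -0.536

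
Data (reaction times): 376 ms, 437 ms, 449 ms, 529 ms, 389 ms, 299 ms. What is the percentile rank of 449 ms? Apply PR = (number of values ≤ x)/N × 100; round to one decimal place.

83.3

N = 6.
Strictly below 449: 4. Equal to 449: 1.
PR = 5/6 × 100 = 83.3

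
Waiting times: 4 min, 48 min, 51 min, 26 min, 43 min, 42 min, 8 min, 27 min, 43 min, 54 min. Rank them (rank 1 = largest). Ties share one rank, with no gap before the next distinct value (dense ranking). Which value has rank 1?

Sorted (descending): 54, 51, 48, 43, 43, 42, 27, 26, 8, 4
The 2 values of 43 share dense rank 4.
Remaining distinct values take the next consecutive integers.
Rank 1 → value 54.

54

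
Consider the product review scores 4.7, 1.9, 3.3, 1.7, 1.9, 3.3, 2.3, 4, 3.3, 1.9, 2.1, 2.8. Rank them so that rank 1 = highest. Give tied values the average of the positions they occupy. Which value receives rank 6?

2.8

Sorted (descending): 4.7, 4, 3.3, 3.3, 3.3, 2.8, 2.3, 2.1, 1.9, 1.9, 1.9, 1.7
The 3 values of 3.3 occupy positions 3–5 → average rank 4.
The 3 values of 1.9 occupy positions 9–11 → average rank 10.
Rank 6 → value 2.8.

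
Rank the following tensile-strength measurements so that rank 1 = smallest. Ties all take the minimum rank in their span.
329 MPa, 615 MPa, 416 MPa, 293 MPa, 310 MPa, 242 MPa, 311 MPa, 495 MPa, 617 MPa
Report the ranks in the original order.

5, 8, 6, 2, 3, 1, 4, 7, 9

Sorted (ascending): 242, 293, 310, 311, 329, 416, 495, 615, 617
No ties — each value takes its position as its rank.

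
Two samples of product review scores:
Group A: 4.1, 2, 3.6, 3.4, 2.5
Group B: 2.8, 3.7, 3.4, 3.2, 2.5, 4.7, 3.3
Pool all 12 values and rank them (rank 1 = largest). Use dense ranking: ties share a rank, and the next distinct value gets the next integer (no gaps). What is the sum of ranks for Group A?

Sorted (descending): 4.7, 4.1, 3.7, 3.6, 3.4, 3.4, 3.3, 3.2, 2.8, 2.5, 2.5, 2
The 2 values of 3.4 share dense rank 5.
The 2 values of 2.5 share dense rank 9.
Remaining distinct values take the next consecutive integers.
Group A values → pooled ranks: 4.1→2, 2→10, 3.6→4, 3.4→5, 2.5→9
Rank sum = 2 + 10 + 4 + 5 + 9 = 30

30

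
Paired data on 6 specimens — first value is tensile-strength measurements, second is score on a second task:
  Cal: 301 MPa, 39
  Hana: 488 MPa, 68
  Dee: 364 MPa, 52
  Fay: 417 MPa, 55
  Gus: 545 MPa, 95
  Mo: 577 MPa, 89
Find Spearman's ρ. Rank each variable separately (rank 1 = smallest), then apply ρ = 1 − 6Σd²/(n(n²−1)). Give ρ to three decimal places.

0.943

Ranks of variable 1: 1, 4, 2, 3, 5, 6
Ranks of variable 2: 1, 4, 2, 3, 6, 5
d = r₁ − r₂: 0, 0, 0, 0, -1, 1
d²: 0, 0, 0, 0, 1, 1; Σd² = 2
ρ = 1 − 6·2/(6·35) = 1 − 12/210 = 0.943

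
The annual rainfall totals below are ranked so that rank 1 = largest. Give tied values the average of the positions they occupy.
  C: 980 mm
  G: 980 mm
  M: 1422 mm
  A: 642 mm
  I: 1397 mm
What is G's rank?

3.5

Sorted (descending): 1422, 1397, 980, 980, 642
The 2 values of 980 occupy positions 3–4 → average rank (3+4)/2 = 3.5.
G has value 980 mm → rank 3.5.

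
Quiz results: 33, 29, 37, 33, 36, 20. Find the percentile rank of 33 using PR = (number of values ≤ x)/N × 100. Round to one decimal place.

N = 6.
Strictly below 33: 2. Equal to 33: 2.
PR = 4/6 × 100 = 66.7

66.7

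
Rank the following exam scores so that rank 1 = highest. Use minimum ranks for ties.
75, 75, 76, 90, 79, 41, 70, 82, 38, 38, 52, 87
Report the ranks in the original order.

6, 6, 5, 1, 4, 10, 8, 3, 11, 11, 9, 2

Sorted (descending): 90, 87, 82, 79, 76, 75, 75, 70, 52, 41, 38, 38
The 2 values of 75 occupy positions 6–7 → each gets rank 6.
The 2 values of 38 occupy positions 11–12 → each gets rank 11.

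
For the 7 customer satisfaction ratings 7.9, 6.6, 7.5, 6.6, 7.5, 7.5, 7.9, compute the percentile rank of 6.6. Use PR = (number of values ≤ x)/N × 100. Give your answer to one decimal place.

28.6

N = 7.
Strictly below 6.6: 0. Equal to 6.6: 2.
PR = 2/7 × 100 = 28.6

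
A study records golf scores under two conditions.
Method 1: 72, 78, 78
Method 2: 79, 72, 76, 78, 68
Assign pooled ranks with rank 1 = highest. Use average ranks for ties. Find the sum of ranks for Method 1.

12.5

Sorted (descending): 79, 78, 78, 78, 76, 72, 72, 68
The 3 values of 78 occupy positions 2–4 → average rank 3.
The 2 values of 72 occupy positions 6–7 → average rank (6+7)/2 = 6.5.
Method 1 values → pooled ranks: 72→6.5, 78→3, 78→3
Rank sum = 6.5 + 3 + 3 = 12.5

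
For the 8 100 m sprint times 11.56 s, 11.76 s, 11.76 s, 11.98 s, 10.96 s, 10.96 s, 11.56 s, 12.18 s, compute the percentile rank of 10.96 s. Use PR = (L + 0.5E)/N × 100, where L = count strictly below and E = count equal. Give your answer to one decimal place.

12.5

N = 8.
Strictly below 10.96: 0. Equal to 10.96: 2.
PR = (0 + 0.5·2)/8 × 100 = 12.5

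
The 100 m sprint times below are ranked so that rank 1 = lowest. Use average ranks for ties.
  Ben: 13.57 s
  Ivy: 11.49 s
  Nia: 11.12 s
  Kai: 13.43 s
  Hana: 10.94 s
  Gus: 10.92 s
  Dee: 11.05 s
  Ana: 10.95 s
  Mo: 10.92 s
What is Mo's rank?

1.5

Sorted (ascending): 10.92, 10.92, 10.94, 10.95, 11.05, 11.12, 11.49, 13.43, 13.57
The 2 values of 10.92 occupy positions 1–2 → average rank (1+2)/2 = 1.5.
Mo has value 10.92 s → rank 1.5.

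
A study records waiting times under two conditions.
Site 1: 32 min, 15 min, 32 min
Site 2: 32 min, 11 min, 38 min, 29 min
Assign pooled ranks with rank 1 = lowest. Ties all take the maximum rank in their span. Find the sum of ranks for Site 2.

17

Sorted (ascending): 11, 15, 29, 32, 32, 32, 38
The 3 values of 32 occupy positions 4–6 → each gets rank 6.
Site 2 values → pooled ranks: 32→6, 11→1, 38→7, 29→3
Rank sum = 6 + 1 + 7 + 3 = 17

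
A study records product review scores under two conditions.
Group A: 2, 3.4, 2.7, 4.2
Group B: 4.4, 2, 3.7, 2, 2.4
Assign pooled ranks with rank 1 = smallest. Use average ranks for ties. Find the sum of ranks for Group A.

21

Sorted (ascending): 2, 2, 2, 2.4, 2.7, 3.4, 3.7, 4.2, 4.4
The 3 values of 2 occupy positions 1–3 → average rank 2.
Group A values → pooled ranks: 2→2, 3.4→6, 2.7→5, 4.2→8
Rank sum = 2 + 6 + 5 + 8 = 21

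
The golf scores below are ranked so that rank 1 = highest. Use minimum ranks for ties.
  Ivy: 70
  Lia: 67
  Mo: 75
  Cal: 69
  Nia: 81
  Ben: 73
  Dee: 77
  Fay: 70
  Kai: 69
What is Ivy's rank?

5

Sorted (descending): 81, 77, 75, 73, 70, 70, 69, 69, 67
The 2 values of 70 occupy positions 5–6 → each gets rank 5.
The 2 values of 69 occupy positions 7–8 → each gets rank 7.
Ivy has value 70 → rank 5.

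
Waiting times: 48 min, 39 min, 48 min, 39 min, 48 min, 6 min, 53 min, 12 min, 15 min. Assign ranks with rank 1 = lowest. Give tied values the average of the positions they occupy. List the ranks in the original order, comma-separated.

Sorted (ascending): 6, 12, 15, 39, 39, 48, 48, 48, 53
The 2 values of 39 occupy positions 4–5 → average rank (4+5)/2 = 4.5.
The 3 values of 48 occupy positions 6–8 → average rank 7.

7, 4.5, 7, 4.5, 7, 1, 9, 2, 3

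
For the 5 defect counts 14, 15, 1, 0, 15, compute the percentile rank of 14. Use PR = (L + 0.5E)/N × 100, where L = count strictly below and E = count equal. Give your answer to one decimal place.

50.0

N = 5.
Strictly below 14: 2. Equal to 14: 1.
PR = (2 + 0.5·1)/5 × 100 = 50.0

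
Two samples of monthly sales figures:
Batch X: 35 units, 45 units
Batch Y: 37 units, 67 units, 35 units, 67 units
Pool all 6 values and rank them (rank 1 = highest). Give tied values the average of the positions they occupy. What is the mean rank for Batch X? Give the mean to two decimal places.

Sorted (descending): 67, 67, 45, 37, 35, 35
The 2 values of 67 occupy positions 1–2 → average rank (1+2)/2 = 1.5.
The 2 values of 35 occupy positions 5–6 → average rank (5+6)/2 = 5.5.
Batch X values → pooled ranks: 35→5.5, 45→3
Mean rank = (5.5 + 3) / 2 = 4.25

4.25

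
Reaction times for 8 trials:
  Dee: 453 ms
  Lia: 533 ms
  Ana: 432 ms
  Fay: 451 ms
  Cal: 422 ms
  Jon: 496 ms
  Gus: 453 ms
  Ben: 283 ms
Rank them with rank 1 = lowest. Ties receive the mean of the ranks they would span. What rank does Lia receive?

8

Sorted (ascending): 283, 422, 432, 451, 453, 453, 496, 533
The 2 values of 453 occupy positions 5–6 → average rank (5+6)/2 = 5.5.
Lia has value 533 ms → rank 8.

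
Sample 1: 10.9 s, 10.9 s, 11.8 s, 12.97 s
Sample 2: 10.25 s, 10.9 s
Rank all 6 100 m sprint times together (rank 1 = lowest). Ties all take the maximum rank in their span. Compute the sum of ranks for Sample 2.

5

Sorted (ascending): 10.25, 10.9, 10.9, 10.9, 11.8, 12.97
The 3 values of 10.9 occupy positions 2–4 → each gets rank 4.
Sample 2 values → pooled ranks: 10.25→1, 10.9→4
Rank sum = 1 + 4 = 5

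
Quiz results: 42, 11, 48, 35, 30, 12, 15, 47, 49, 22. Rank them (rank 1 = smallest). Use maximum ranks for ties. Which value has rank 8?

Sorted (ascending): 11, 12, 15, 22, 30, 35, 42, 47, 48, 49
No ties — each value takes its position as its rank.
Rank 8 → value 47.

47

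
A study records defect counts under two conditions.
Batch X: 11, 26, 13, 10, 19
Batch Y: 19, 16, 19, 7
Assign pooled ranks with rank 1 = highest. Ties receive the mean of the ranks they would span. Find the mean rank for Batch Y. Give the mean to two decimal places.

5.00

Sorted (descending): 26, 19, 19, 19, 16, 13, 11, 10, 7
The 3 values of 19 occupy positions 2–4 → average rank 3.
Batch Y values → pooled ranks: 19→3, 16→5, 19→3, 7→9
Mean rank = (3 + 5 + 3 + 9) / 4 = 5.00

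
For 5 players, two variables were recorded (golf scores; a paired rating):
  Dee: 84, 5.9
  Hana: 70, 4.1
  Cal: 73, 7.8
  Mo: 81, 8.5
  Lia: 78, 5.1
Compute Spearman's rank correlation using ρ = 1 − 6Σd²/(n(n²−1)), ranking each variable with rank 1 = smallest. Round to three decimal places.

Ranks of variable 1: 5, 1, 2, 4, 3
Ranks of variable 2: 3, 1, 4, 5, 2
d = r₁ − r₂: 2, 0, -2, -1, 1
d²: 4, 0, 4, 1, 1; Σd² = 10
ρ = 1 − 6·10/(5·24) = 1 − 60/120 = 0.500

0.500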